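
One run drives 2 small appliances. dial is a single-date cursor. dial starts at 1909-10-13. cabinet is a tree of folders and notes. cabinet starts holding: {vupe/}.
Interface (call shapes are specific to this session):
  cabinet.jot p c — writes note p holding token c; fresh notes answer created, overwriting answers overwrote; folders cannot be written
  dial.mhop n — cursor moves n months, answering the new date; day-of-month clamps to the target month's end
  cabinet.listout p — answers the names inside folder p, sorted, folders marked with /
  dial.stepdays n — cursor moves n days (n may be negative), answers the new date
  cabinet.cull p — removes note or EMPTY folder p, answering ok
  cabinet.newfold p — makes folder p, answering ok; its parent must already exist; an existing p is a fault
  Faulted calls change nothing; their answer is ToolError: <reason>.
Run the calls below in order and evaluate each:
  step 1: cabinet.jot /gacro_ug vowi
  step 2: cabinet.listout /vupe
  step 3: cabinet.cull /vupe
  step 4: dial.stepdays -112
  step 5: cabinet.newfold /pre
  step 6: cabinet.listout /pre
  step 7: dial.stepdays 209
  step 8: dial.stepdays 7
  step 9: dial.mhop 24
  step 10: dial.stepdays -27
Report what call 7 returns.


-> cabinet.jot(p='/gacro_ug', c='vowi')
<- created
-> cabinet.listout(p='/vupe')
<- []
-> cabinet.cull(p='/vupe')
<- ok
-> dial.stepdays(n='-112')
<- 1909-06-23
-> cabinet.newfold(p='/pre')
<- ok
-> cabinet.listout(p='/pre')
<- []
-> dial.stepdays(n='209')
<- 1910-01-18
-> dial.stepdays(n='7')
<- 1910-01-25
-> dial.mhop(n='24')
<- 1912-01-25
-> dial.stepdays(n='-27')
<- 1911-12-29

Answer: 1910-01-18


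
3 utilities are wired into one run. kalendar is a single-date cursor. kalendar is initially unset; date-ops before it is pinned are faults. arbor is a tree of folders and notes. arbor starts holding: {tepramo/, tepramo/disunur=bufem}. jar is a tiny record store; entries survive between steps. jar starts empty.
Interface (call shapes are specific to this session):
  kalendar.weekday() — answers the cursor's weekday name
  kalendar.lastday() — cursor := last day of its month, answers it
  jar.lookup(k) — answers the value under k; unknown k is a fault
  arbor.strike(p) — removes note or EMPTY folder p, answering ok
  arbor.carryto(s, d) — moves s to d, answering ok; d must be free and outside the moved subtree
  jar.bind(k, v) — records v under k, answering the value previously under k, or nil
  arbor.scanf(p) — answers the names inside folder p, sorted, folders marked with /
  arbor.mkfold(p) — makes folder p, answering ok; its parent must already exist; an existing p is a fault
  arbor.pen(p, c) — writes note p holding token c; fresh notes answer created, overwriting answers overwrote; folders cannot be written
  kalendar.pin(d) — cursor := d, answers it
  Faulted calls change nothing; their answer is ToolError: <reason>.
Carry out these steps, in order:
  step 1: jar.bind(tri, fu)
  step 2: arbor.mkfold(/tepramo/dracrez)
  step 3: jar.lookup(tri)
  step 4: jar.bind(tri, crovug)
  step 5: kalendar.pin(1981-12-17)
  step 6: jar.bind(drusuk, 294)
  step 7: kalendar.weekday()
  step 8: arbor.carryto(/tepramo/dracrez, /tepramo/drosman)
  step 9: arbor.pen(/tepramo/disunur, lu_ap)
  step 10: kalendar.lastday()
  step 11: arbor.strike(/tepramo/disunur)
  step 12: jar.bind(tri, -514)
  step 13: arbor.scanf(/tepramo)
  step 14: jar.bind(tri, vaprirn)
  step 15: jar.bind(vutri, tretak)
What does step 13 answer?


Answer: [drosman/]

Derivation:
Calling jar.bind(k='tri', v='fu'): nil.
I call arbor.mkfold(p='/tepramo/dracrez'), — result: ok.
Now I run jar.lookup(k='tri'), → fu.
I run jar.bind(k='tri', v='crovug'), yielding fu.
Then kalendar.pin(d='1981-12-17'), — result: 1981-12-17.
I use jar.bind(k='drusuk', v='294'), and observe nil.
Then kalendar.weekday(), yielding Thursday.
Calling arbor.carryto(s='/tepramo/dracrez', d='/tepramo/drosman'), and get ok.
Invoking arbor.pen(p='/tepramo/disunur', c='lu_ap'), and see overwrote.
Now I run kalendar.lastday: 1981-12-31.
I run arbor.strike(p='/tepramo/disunur'), which returns ok.
I use jar.bind(k='tri', v='-514'), yielding crovug.
Next I call arbor.scanf(p='/tepramo'), yielding [drosman/].
I call jar.bind(k='tri', v='vaprirn'), giving -514.
Now I run jar.bind(k='vutri', v='tretak'), and get nil.


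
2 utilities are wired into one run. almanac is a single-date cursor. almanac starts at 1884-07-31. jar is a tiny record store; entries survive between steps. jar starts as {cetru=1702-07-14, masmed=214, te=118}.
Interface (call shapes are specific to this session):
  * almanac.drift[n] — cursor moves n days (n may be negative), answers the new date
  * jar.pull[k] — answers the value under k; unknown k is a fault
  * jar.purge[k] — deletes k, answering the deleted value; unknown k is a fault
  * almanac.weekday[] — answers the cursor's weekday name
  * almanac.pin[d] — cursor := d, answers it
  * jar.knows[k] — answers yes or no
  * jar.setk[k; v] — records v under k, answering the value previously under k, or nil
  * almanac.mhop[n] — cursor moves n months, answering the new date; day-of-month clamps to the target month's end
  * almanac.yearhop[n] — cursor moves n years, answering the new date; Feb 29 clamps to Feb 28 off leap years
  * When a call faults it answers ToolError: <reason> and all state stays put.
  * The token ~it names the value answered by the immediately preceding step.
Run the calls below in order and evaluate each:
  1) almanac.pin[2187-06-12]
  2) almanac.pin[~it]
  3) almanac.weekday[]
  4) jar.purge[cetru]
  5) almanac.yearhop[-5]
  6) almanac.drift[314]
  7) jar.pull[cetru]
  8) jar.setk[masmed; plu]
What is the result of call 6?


Answer: 2183-04-22

Derivation:
Step: almanac.pin[2187-06-12]
Result: 2187-06-12
Step: almanac.pin[~it]
Result: 2187-06-12
Step: almanac.weekday[]
Result: Tuesday
Step: jar.purge[cetru]
Result: 1702-07-14
Step: almanac.yearhop[-5]
Result: 2182-06-12
Step: almanac.drift[314]
Result: 2183-04-22
Step: jar.pull[cetru]
Result: ToolError: no such key cetru
Step: jar.setk[masmed; plu]
Result: 214


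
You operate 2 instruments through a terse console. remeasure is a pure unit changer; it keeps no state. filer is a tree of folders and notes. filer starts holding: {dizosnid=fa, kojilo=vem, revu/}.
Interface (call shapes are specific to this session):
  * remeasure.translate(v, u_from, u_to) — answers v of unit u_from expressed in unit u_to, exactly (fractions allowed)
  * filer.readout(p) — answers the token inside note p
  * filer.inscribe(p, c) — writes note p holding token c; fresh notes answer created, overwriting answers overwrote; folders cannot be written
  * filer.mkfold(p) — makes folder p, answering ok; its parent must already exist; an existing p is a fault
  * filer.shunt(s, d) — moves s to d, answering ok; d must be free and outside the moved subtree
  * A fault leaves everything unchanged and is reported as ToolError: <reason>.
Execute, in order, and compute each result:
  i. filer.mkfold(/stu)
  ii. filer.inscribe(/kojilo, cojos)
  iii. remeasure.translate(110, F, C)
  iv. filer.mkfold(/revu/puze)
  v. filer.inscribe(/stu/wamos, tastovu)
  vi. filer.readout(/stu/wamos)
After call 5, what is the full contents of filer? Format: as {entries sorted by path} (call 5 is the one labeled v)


[in] filer.mkfold /stu
:: ok
[in] filer.inscribe /kojilo cojos
:: overwrote
[in] remeasure.translate 110 F C
:: 130/3
[in] filer.mkfold /revu/puze
:: ok
[in] filer.inscribe /stu/wamos tastovu
:: created
[in] filer.readout /stu/wamos
:: tastovu

Answer: {dizosnid=fa, kojilo=cojos, revu/, revu/puze/, stu/, stu/wamos=tastovu}


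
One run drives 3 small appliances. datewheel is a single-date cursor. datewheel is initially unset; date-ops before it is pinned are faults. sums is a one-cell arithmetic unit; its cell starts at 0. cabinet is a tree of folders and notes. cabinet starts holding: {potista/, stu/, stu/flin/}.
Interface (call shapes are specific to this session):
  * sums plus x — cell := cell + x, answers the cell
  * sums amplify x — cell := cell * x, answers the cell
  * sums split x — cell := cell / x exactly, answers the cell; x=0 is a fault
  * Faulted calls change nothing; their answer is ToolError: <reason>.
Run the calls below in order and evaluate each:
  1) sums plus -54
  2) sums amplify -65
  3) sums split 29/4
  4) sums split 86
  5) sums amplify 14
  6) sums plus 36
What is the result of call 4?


→ sums plus(x→-54)
← -54
→ sums amplify(x→-65)
← 3510
→ sums split(x→29/4)
← 14040/29
→ sums split(x→86)
← 7020/1247
→ sums amplify(x→14)
← 98280/1247
→ sums plus(x→36)
← 143172/1247

Answer: 7020/1247


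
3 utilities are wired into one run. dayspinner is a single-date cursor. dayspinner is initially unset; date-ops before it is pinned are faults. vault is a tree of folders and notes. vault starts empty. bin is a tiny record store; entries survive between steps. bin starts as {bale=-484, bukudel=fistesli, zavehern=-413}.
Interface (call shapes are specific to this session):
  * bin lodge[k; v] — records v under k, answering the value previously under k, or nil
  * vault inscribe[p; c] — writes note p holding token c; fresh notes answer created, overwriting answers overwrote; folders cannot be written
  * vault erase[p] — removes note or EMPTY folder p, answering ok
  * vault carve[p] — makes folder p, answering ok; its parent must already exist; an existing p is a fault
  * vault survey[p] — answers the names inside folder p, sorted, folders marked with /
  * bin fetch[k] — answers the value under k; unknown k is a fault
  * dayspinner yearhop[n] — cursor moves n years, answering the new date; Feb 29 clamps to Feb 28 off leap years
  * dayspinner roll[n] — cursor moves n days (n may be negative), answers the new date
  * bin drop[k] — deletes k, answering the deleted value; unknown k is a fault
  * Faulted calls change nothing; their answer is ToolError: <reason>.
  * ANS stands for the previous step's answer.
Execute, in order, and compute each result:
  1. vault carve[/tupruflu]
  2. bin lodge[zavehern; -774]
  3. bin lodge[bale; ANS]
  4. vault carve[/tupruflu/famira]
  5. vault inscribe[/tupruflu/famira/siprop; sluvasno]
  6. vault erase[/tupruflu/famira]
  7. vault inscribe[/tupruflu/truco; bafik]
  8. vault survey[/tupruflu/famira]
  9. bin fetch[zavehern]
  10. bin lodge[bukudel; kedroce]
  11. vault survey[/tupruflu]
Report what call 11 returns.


Answer: [famira/, truco]

Derivation:
Next I call vault carve(p: /tupruflu), which returns ok.
I run bin lodge(k: zavehern, v: -774), and see -413.
I use bin lodge(k: bale, v: ANS), → -484.
I run vault carve(p: /tupruflu/famira), yielding ok.
Invoking vault inscribe(p: /tupruflu/famira/siprop, c: sluvasno), and get created.
I use vault erase(p: /tupruflu/famira), — result: ToolError: not empty.
I try vault inscribe(p: /tupruflu/truco, c: bafik), which returns created.
Now I run vault survey(p: /tupruflu/famira), yielding [siprop].
Invoking bin fetch(k: zavehern), and see -774.
Now I run bin lodge(k: bukudel, v: kedroce), and observe fistesli.
I use vault survey(p: /tupruflu), and see [famira/, truco].


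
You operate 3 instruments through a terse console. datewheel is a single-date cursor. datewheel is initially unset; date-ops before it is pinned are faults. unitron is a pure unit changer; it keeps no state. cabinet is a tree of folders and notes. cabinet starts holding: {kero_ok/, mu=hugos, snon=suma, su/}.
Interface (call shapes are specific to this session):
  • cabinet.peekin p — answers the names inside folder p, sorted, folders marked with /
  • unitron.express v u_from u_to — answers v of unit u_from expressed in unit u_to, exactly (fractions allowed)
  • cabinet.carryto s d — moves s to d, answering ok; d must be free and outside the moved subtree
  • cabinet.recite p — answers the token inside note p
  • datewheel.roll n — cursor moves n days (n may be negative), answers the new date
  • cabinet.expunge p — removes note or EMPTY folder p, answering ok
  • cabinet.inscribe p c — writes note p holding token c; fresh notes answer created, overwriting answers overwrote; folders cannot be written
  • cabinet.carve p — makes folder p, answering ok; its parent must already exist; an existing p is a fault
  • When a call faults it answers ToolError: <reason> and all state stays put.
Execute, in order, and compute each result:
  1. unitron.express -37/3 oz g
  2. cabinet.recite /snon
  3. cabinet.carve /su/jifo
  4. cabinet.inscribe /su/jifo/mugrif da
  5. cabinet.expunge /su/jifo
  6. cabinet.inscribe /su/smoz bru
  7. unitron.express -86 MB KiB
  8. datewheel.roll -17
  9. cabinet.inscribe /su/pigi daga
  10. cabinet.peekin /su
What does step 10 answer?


Answer: [jifo/, pigi, smoz]

Derivation:
Calling unitron.express with v='-37/3', u_from='oz', u_to='g', and get -1678291769/4800000.
Invoking cabinet.recite with p='/snon', → suma.
I use cabinet.carve with p='/su/jifo', giving ok.
Using cabinet.inscribe with p='/su/jifo/mugrif', c='da', → created.
Calling cabinet.expunge with p='/su/jifo', yielding ToolError: not empty.
I invoke cabinet.inscribe with p='/su/smoz', c='bru', and see created.
Invoking unitron.express with v='-86', u_from='MB', u_to='KiB': -671875/8.
I run datewheel.roll with n='-17', and see ToolError: no date set.
I invoke cabinet.inscribe with p='/su/pigi', c='daga', and observe created.
Next I call cabinet.peekin with p='/su', and see [jifo/, pigi, smoz].


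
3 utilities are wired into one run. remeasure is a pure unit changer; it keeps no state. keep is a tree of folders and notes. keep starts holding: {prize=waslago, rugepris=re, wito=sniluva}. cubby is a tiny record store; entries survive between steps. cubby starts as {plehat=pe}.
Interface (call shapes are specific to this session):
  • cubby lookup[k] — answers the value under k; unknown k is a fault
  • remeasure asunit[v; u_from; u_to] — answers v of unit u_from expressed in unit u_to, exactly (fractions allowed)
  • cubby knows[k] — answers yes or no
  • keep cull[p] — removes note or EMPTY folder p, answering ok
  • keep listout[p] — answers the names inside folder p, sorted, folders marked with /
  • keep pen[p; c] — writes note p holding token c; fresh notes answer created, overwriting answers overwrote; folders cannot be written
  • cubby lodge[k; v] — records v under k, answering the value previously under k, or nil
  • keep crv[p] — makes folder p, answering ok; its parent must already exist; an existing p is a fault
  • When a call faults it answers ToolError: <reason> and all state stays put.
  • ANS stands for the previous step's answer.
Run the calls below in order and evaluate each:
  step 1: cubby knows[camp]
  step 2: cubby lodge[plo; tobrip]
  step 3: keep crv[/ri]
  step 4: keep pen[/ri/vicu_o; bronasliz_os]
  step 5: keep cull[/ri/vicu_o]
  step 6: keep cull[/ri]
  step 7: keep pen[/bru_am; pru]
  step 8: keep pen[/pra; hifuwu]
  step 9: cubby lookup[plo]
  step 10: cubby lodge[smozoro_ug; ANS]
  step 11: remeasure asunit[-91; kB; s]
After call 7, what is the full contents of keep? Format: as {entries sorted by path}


Answer: {bru_am=pru, prize=waslago, rugepris=re, wito=sniluva}

Derivation:
Act: cubby knows[k→camp]
Obs: no
Act: cubby lodge[k→plo; v→tobrip]
Obs: nil
Act: keep crv[p→/ri]
Obs: ok
Act: keep pen[p→/ri/vicu_o; c→bronasliz_os]
Obs: created
Act: keep cull[p→/ri/vicu_o]
Obs: ok
Act: keep cull[p→/ri]
Obs: ok
Act: keep pen[p→/bru_am; c→pru]
Obs: created
Act: keep pen[p→/pra; c→hifuwu]
Obs: created
Act: cubby lookup[k→plo]
Obs: tobrip
Act: cubby lodge[k→smozoro_ug; v→ANS]
Obs: nil
Act: remeasure asunit[v→-91; u_from→kB; u_to→s]
Obs: ToolError: incompatible units


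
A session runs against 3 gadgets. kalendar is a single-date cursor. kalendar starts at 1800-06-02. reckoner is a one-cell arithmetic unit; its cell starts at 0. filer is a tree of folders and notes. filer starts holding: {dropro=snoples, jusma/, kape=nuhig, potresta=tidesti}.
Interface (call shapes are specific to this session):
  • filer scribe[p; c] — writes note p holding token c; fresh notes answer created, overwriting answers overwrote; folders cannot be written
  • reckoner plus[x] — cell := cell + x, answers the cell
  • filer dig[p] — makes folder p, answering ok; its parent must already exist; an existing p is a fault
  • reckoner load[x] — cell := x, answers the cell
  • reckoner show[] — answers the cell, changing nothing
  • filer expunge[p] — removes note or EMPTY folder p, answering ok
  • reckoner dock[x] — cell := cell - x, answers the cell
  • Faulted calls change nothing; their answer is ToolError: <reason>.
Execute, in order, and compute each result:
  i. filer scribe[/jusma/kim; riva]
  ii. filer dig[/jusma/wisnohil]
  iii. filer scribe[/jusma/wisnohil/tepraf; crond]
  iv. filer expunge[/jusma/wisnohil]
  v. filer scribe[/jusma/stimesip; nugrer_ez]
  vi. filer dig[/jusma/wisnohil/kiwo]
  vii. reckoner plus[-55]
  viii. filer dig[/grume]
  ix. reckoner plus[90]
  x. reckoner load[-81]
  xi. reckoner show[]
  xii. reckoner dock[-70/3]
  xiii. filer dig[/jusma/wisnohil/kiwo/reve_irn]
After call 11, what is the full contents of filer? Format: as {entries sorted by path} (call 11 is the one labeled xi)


> filer scribe p='/jusma/kim' c='riva'
[out] created
> filer dig p='/jusma/wisnohil'
[out] ok
> filer scribe p='/jusma/wisnohil/tepraf' c='crond'
[out] created
> filer expunge p='/jusma/wisnohil'
[out] ToolError: not empty
> filer scribe p='/jusma/stimesip' c='nugrer_ez'
[out] created
> filer dig p='/jusma/wisnohil/kiwo'
[out] ok
> reckoner plus x='-55'
[out] -55
> filer dig p='/grume'
[out] ok
> reckoner plus x='90'
[out] 35
> reckoner load x='-81'
[out] -81
> reckoner show
[out] -81
> reckoner dock x='-70/3'
[out] -173/3
> filer dig p='/jusma/wisnohil/kiwo/reve_irn'
[out] ok

Answer: {dropro=snoples, grume/, jusma/, jusma/kim=riva, jusma/stimesip=nugrer_ez, jusma/wisnohil/, jusma/wisnohil/kiwo/, jusma/wisnohil/tepraf=crond, kape=nuhig, potresta=tidesti}


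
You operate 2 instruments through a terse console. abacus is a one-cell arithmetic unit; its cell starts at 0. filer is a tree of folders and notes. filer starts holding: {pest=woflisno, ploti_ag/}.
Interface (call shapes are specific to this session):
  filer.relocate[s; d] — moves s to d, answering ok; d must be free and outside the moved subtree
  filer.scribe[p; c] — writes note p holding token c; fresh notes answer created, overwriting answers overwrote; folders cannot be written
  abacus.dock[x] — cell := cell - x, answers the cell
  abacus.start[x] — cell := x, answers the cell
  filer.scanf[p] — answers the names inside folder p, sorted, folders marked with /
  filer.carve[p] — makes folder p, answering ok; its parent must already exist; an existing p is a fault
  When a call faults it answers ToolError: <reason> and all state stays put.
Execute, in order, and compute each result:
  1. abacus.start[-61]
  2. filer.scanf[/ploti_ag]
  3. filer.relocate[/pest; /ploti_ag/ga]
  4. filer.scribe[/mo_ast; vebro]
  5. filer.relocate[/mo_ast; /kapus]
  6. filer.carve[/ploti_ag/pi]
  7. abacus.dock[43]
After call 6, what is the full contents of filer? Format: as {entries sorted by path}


Answer: {kapus=vebro, ploti_ag/, ploti_ag/ga=woflisno, ploti_ag/pi/}

Derivation:
Do: abacus.start[x=-61]
See: -61
Do: filer.scanf[p=/ploti_ag]
See: []
Do: filer.relocate[s=/pest; d=/ploti_ag/ga]
See: ok
Do: filer.scribe[p=/mo_ast; c=vebro]
See: created
Do: filer.relocate[s=/mo_ast; d=/kapus]
See: ok
Do: filer.carve[p=/ploti_ag/pi]
See: ok
Do: abacus.dock[x=43]
See: -104


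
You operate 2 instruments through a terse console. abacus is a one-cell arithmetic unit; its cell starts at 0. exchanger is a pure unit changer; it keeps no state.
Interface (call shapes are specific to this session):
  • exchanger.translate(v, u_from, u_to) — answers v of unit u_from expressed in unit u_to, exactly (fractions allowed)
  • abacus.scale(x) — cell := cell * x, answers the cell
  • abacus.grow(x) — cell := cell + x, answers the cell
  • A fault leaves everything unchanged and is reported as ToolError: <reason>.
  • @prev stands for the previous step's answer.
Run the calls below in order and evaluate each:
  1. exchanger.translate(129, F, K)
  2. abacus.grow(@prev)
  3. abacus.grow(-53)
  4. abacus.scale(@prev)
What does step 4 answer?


Answer: 2433152929/32400

Derivation:
Now I run translate on 129, F, K, and observe 58867/180.
Now I run grow on @prev, which returns 58867/180.
I use grow on -53, — result: 49327/180.
I call scale on @prev, yielding 2433152929/32400.


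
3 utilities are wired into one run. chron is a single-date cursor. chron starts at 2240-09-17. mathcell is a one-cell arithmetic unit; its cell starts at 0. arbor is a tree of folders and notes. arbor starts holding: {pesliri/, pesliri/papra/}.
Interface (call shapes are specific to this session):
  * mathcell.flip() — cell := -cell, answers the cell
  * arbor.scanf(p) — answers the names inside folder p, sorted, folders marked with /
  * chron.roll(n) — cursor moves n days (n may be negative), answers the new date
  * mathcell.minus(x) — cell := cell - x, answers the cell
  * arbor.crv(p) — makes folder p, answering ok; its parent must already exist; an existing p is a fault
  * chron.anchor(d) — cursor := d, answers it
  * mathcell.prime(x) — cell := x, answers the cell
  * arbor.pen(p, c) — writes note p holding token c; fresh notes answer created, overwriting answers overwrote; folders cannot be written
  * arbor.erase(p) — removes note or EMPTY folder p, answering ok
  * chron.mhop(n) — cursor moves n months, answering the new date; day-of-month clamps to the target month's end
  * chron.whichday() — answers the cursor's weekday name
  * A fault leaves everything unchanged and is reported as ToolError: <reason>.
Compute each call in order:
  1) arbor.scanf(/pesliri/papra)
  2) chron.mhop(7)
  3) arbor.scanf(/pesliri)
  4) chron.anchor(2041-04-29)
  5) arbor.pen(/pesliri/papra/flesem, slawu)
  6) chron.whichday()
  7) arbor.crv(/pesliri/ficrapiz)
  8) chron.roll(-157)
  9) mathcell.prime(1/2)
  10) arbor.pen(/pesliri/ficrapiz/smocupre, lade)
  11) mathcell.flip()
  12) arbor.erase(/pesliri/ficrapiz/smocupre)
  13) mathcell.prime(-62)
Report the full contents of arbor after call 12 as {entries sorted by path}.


Answer: {pesliri/, pesliri/ficrapiz/, pesliri/papra/, pesliri/papra/flesem=slawu}

Derivation:
! 1. scanf(p: /pesliri/papra) => []
! 2. mhop(n: 7) => 2241-04-17
! 3. scanf(p: /pesliri) => [papra/]
! 4. anchor(d: 2041-04-29) => 2041-04-29
! 5. pen(p: /pesliri/papra/flesem, c: slawu) => created
! 6. whichday() => Monday
! 7. crv(p: /pesliri/ficrapiz) => ok
! 8. roll(n: -157) => 2040-11-23
! 9. prime(x: 1/2) => 1/2
! 10. pen(p: /pesliri/ficrapiz/smocupre, c: lade) => created
! 11. flip() => -1/2
! 12. erase(p: /pesliri/ficrapiz/smocupre) => ok
! 13. prime(x: -62) => -62


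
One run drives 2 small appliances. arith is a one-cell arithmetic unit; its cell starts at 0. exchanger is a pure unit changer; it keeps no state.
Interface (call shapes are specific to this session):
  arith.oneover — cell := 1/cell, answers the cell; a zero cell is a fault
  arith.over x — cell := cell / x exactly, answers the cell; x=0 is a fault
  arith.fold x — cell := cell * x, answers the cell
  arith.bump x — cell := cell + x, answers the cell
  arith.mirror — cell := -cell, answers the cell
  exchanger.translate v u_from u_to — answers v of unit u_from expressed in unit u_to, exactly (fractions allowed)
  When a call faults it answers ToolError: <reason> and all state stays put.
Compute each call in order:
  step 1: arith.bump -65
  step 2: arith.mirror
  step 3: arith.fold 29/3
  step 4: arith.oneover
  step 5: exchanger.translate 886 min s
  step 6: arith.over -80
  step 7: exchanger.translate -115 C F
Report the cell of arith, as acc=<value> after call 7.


Then arith.bump passing x='-65', and get -65.
Then arith.mirror, yielding 65.
I invoke arith.fold passing x='29/3', and get 1885/3.
Next I call arith.oneover(): 3/1885.
Then exchanger.translate passing v='886', u_from='min', u_to='s', which returns 53160.
I use arith.over passing x='-80', giving -3/150800.
Calling exchanger.translate passing v='-115', u_from='C', u_to='F', → -175.

Answer: acc=-3/150800


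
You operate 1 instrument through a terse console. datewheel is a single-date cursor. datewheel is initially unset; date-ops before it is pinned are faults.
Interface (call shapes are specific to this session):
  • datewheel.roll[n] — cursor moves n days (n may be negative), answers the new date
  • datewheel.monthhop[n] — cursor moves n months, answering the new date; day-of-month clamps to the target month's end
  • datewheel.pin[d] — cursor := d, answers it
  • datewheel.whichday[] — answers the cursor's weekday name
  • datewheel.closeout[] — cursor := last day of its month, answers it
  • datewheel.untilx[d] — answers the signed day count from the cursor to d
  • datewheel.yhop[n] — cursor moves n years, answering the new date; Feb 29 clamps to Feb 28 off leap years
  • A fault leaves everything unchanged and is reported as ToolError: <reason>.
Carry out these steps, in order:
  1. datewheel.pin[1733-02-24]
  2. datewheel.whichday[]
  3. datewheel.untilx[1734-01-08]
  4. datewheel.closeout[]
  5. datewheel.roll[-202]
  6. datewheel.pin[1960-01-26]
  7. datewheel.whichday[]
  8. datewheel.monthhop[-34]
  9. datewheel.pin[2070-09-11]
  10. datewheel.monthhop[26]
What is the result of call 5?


# pin(1733-02-24) == 1733-02-24
# whichday() == Tuesday
# untilx(1734-01-08) == 318
# closeout() == 1733-02-28
# roll(-202) == 1732-08-10
# pin(1960-01-26) == 1960-01-26
# whichday() == Tuesday
# monthhop(-34) == 1957-03-26
# pin(2070-09-11) == 2070-09-11
# monthhop(26) == 2072-11-11

Answer: 1732-08-10


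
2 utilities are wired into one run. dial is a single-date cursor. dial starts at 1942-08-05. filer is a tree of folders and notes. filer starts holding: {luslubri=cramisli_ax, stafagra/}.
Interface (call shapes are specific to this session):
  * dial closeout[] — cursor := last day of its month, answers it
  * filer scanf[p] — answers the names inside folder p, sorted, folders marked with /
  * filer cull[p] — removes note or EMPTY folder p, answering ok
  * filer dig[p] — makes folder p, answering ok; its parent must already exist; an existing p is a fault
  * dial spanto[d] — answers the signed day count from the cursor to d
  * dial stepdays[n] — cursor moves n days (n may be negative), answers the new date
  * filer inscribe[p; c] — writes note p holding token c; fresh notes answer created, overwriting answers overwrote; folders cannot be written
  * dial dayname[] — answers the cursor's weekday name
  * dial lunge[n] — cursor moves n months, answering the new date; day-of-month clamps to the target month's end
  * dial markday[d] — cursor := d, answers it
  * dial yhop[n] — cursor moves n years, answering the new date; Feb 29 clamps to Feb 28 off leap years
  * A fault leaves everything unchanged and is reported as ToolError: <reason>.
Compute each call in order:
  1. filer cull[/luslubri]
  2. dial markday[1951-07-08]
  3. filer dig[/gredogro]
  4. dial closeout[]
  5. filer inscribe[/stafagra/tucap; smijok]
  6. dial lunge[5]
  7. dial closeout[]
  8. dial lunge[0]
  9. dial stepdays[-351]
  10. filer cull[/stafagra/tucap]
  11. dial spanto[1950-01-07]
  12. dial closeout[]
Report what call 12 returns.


==> filer cull(p→/luslubri)
<== ok
==> dial markday(d→1951-07-08)
<== 1951-07-08
==> filer dig(p→/gredogro)
<== ok
==> dial closeout()
<== 1951-07-31
==> filer inscribe(p→/stafagra/tucap, c→smijok)
<== created
==> dial lunge(n→5)
<== 1951-12-31
==> dial closeout()
<== 1951-12-31
==> dial lunge(n→0)
<== 1951-12-31
==> dial stepdays(n→-351)
<== 1951-01-14
==> filer cull(p→/stafagra/tucap)
<== ok
==> dial spanto(d→1950-01-07)
<== -372
==> dial closeout()
<== 1951-01-31

Answer: 1951-01-31


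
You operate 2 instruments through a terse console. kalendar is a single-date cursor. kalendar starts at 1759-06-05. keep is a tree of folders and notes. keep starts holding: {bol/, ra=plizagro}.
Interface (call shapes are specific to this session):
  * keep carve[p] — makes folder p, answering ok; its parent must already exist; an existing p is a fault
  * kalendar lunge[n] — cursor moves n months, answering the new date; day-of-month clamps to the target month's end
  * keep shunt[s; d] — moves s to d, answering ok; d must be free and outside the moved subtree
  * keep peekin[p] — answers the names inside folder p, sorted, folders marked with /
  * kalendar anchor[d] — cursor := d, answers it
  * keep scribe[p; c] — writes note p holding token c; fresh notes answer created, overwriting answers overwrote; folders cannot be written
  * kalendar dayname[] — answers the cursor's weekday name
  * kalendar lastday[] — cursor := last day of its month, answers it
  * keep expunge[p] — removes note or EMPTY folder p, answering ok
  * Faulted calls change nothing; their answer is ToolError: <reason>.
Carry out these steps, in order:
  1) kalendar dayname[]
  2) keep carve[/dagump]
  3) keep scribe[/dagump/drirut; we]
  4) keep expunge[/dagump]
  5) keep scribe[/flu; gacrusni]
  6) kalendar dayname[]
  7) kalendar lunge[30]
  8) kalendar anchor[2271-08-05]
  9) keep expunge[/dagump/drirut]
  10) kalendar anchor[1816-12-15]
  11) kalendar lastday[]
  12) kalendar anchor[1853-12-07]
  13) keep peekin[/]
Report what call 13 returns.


Answer: [bol/, dagump/, flu, ra]

Derivation:
==> kalendar dayname()
<== Tuesday
==> keep carve(p='/dagump')
<== ok
==> keep scribe(p='/dagump/drirut', c='we')
<== created
==> keep expunge(p='/dagump')
<== ToolError: not empty
==> keep scribe(p='/flu', c='gacrusni')
<== created
==> kalendar dayname()
<== Tuesday
==> kalendar lunge(n='30')
<== 1761-12-05
==> kalendar anchor(d='2271-08-05')
<== 2271-08-05
==> keep expunge(p='/dagump/drirut')
<== ok
==> kalendar anchor(d='1816-12-15')
<== 1816-12-15
==> kalendar lastday()
<== 1816-12-31
==> kalendar anchor(d='1853-12-07')
<== 1853-12-07
==> keep peekin(p='/')
<== [bol/, dagump/, flu, ra]


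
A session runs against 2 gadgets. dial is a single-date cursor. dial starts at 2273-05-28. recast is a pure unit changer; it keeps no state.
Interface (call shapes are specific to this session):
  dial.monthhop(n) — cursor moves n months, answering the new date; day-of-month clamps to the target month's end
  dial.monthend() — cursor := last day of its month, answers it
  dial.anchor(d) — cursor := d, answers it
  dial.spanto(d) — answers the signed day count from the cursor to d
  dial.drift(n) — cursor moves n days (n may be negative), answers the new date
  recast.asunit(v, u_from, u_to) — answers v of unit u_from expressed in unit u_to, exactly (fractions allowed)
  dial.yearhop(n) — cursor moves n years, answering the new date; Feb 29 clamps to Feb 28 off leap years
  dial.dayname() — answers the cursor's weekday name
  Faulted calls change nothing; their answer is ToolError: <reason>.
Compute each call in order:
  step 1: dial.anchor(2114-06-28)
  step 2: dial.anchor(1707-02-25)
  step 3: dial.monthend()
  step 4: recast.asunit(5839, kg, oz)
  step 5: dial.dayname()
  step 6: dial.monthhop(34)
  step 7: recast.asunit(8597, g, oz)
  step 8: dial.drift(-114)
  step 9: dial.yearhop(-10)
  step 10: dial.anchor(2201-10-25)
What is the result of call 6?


Answer: 1709-12-28

Derivation:
I invoke dial.anchor(2114-06-28), yielding 2114-06-28.
I use dial.anchor(1707-02-25), and see 1707-02-25.
Calling dial.monthend, and see 1707-02-28.
I invoke recast.asunit(5839, kg, oz), yielding 9342400000000/45359237.
I try dial.dayname(): Monday.
Calling dial.monthhop(34), yielding 1709-12-28.
Calling recast.asunit(8597, g, oz), which returns 13755200000/45359237.
Calling dial.drift(-114), which returns 1709-09-05.
Next I call dial.yearhop(-10), which returns 1699-09-05.
Next I call dial.anchor(2201-10-25), giving 2201-10-25.


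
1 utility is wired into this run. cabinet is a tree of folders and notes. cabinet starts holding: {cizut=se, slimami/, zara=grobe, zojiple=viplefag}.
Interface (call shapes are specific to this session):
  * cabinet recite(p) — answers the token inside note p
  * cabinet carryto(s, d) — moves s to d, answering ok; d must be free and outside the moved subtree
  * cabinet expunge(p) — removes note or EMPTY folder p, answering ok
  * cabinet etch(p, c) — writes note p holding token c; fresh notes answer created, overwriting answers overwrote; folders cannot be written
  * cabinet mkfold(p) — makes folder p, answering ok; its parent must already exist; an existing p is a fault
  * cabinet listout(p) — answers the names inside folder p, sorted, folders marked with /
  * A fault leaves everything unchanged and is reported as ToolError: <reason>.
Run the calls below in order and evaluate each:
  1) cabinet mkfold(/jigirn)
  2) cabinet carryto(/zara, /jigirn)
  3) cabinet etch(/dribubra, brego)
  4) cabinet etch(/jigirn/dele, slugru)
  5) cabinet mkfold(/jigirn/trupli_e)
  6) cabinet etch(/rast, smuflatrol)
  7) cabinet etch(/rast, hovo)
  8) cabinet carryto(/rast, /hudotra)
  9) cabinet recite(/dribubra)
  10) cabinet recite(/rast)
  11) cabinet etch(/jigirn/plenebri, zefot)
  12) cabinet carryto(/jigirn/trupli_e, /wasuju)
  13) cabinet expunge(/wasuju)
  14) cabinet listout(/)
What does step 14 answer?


~$ cabinet mkfold p→/jigirn
:: ok
~$ cabinet carryto s→/zara d→/jigirn
:: ToolError: exists
~$ cabinet etch p→/dribubra c→brego
:: created
~$ cabinet etch p→/jigirn/dele c→slugru
:: created
~$ cabinet mkfold p→/jigirn/trupli_e
:: ok
~$ cabinet etch p→/rast c→smuflatrol
:: created
~$ cabinet etch p→/rast c→hovo
:: overwrote
~$ cabinet carryto s→/rast d→/hudotra
:: ok
~$ cabinet recite p→/dribubra
:: brego
~$ cabinet recite p→/rast
:: ToolError: not found
~$ cabinet etch p→/jigirn/plenebri c→zefot
:: created
~$ cabinet carryto s→/jigirn/trupli_e d→/wasuju
:: ok
~$ cabinet expunge p→/wasuju
:: ok
~$ cabinet listout p→/
:: [cizut, dribubra, hudotra, jigirn/, slimami/, zara, zojiple]

Answer: [cizut, dribubra, hudotra, jigirn/, slimami/, zara, zojiple]


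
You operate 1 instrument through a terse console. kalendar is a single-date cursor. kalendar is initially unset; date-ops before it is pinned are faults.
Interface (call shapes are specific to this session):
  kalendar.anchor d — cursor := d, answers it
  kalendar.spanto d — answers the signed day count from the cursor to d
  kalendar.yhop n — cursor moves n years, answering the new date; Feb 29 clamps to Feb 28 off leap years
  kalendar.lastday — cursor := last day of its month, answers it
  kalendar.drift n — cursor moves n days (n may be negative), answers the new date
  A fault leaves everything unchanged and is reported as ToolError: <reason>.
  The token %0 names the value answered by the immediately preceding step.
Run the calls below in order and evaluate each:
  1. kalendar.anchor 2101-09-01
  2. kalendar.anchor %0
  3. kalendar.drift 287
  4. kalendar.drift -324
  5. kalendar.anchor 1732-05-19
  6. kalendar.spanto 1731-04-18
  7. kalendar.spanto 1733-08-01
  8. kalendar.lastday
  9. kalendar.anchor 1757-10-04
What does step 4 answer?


Answer: 2101-07-26

Derivation:
$ kalendar.anchor d='2101-09-01'
:: 2101-09-01
$ kalendar.anchor d='%0'
:: 2101-09-01
$ kalendar.drift n='287'
:: 2102-06-15
$ kalendar.drift n='-324'
:: 2101-07-26
$ kalendar.anchor d='1732-05-19'
:: 1732-05-19
$ kalendar.spanto d='1731-04-18'
:: -397
$ kalendar.spanto d='1733-08-01'
:: 439
$ kalendar.lastday
:: 1732-05-31
$ kalendar.anchor d='1757-10-04'
:: 1757-10-04


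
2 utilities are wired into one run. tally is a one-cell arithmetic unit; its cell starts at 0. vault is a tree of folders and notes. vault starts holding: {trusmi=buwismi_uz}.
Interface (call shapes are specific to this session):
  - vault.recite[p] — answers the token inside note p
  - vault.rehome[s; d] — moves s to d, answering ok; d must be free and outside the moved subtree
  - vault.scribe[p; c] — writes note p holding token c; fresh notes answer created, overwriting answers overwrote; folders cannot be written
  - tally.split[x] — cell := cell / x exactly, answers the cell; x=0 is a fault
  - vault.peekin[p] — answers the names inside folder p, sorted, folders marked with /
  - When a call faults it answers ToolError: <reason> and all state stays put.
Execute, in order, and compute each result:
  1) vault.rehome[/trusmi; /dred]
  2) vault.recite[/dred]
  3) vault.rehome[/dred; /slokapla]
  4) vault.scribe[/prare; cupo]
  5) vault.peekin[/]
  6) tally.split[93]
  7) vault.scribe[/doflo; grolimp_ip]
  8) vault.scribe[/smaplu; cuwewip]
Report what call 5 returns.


-- 1. vault.rehome(s='/trusmi', d='/dred') == ok
-- 2. vault.recite(p='/dred') == buwismi_uz
-- 3. vault.rehome(s='/dred', d='/slokapla') == ok
-- 4. vault.scribe(p='/prare', c='cupo') == created
-- 5. vault.peekin(p='/') == [prare, slokapla]
-- 6. tally.split(x='93') == 0
-- 7. vault.scribe(p='/doflo', c='grolimp_ip') == created
-- 8. vault.scribe(p='/smaplu', c='cuwewip') == created

Answer: [prare, slokapla]


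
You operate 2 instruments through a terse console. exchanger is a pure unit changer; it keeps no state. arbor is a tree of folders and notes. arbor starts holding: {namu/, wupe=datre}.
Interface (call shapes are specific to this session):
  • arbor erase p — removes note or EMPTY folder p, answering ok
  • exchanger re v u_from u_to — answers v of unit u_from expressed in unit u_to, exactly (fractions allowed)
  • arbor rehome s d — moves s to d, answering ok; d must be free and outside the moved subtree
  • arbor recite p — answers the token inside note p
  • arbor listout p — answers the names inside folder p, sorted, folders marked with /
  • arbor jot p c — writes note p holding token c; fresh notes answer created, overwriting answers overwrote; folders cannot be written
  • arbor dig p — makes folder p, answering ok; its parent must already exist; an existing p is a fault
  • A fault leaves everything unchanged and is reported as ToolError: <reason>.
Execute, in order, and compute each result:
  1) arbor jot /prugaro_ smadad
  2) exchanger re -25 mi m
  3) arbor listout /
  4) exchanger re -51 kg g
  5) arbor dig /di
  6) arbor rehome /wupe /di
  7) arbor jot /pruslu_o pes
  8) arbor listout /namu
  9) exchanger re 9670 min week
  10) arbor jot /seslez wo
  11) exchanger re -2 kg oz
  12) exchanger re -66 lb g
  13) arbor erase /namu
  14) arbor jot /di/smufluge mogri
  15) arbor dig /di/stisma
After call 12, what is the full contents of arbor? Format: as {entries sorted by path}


Answer: {di/, namu/, prugaro_=smadad, pruslu_o=pes, seslez=wo, wupe=datre}

Derivation:
Step: arbor jot[p→/prugaro_; c→smadad]
Result: created
Step: exchanger re[v→-25; u_from→mi; u_to→m]
Result: -201168/5
Step: arbor listout[p→/]
Result: [namu/, prugaro_, wupe]
Step: exchanger re[v→-51; u_from→kg; u_to→g]
Result: -51000
Step: arbor dig[p→/di]
Result: ok
Step: arbor rehome[s→/wupe; d→/di]
Result: ToolError: exists
Step: arbor jot[p→/pruslu_o; c→pes]
Result: created
Step: arbor listout[p→/namu]
Result: []
Step: exchanger re[v→9670; u_from→min; u_to→week]
Result: 967/1008
Step: arbor jot[p→/seslez; c→wo]
Result: created
Step: exchanger re[v→-2; u_from→kg; u_to→oz]
Result: -3200000000/45359237
Step: exchanger re[v→-66; u_from→lb; u_to→g]
Result: -1496854821/50000
Step: arbor erase[p→/namu]
Result: ok
Step: arbor jot[p→/di/smufluge; c→mogri]
Result: created
Step: arbor dig[p→/di/stisma]
Result: ok


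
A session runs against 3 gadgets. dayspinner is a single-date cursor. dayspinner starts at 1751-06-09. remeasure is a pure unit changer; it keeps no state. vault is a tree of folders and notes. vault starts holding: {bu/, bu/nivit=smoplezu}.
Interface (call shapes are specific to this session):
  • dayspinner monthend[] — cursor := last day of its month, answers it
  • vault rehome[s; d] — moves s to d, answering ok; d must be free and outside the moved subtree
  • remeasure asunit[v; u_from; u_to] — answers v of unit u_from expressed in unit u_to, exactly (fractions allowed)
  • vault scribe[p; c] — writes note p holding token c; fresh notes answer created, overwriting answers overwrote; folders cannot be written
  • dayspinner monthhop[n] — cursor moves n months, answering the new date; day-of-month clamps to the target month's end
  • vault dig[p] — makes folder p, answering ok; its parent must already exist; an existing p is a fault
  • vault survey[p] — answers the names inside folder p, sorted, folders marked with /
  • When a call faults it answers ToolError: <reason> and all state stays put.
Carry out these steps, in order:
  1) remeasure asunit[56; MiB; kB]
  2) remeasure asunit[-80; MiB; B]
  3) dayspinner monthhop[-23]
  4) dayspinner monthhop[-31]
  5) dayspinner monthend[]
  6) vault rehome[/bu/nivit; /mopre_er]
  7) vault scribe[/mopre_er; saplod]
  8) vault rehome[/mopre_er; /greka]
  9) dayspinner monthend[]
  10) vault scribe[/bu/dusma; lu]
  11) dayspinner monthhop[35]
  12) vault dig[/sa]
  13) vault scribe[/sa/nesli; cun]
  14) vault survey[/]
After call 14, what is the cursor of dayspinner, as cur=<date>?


Answer: cur=1749-11-30

Derivation:
;; remeasure asunit(v→56, u_from→MiB, u_to→kB) -> 7340032/125
;; remeasure asunit(v→-80, u_from→MiB, u_to→B) -> -83886080
;; dayspinner monthhop(n→-23) -> 1749-07-09
;; dayspinner monthhop(n→-31) -> 1746-12-09
;; dayspinner monthend() -> 1746-12-31
;; vault rehome(s→/bu/nivit, d→/mopre_er) -> ok
;; vault scribe(p→/mopre_er, c→saplod) -> overwrote
;; vault rehome(s→/mopre_er, d→/greka) -> ok
;; dayspinner monthend() -> 1746-12-31
;; vault scribe(p→/bu/dusma, c→lu) -> created
;; dayspinner monthhop(n→35) -> 1749-11-30
;; vault dig(p→/sa) -> ok
;; vault scribe(p→/sa/nesli, c→cun) -> created
;; vault survey(p→/) -> [bu/, greka, sa/]
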